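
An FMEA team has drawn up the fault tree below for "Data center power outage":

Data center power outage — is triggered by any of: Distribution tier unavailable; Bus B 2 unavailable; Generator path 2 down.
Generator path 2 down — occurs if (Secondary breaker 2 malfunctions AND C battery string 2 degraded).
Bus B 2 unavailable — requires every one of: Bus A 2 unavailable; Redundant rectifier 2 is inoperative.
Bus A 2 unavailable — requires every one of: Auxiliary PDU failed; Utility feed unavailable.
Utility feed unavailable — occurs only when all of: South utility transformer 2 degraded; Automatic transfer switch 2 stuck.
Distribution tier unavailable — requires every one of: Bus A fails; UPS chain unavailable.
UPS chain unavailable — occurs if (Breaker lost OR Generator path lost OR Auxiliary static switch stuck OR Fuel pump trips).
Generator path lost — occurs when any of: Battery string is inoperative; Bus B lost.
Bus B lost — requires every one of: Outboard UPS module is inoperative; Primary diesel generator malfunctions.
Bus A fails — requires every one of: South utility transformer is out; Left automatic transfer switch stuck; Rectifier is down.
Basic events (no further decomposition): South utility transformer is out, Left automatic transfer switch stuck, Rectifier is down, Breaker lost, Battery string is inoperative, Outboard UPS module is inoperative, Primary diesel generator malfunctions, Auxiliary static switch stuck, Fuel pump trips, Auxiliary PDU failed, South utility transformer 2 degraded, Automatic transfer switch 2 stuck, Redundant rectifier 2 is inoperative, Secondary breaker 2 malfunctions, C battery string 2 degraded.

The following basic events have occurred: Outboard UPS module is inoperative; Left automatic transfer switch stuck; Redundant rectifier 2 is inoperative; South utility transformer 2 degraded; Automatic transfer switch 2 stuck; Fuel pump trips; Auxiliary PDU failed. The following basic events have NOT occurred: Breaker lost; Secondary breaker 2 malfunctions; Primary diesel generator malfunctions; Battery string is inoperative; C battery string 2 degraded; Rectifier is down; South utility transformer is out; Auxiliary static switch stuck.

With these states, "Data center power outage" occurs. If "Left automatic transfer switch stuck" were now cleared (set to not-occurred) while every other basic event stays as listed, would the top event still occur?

Counterfactual: set "Left automatic transfer switch stuck" to not occurred.
Bus A fails [AND]: South utility transformer is out=not, Left automatic transfer switch stuck=not, Rectifier is down=not → not all inputs occur → does not occur.
Bus B lost [AND]: Outboard UPS module is inoperative=occurs, Primary diesel generator malfunctions=not → not all inputs occur → does not occur.
Generator path lost [OR]: Battery string is inoperative=not, Bus B lost=not → no input occurs → does not occur.
UPS chain unavailable [OR]: Breaker lost=not, Generator path lost=not, Auxiliary static switch stuck=not, Fuel pump trips=occurs → at least one input occurs → occurs.
Distribution tier unavailable [AND]: Bus A fails=not, UPS chain unavailable=occurs → not all inputs occur → does not occur.
Utility feed unavailable [AND]: South utility transformer 2 degraded=occurs, Automatic transfer switch 2 stuck=occurs → all inputs occur → occurs.
Bus A 2 unavailable [AND]: Auxiliary PDU failed=occurs, Utility feed unavailable=occurs → all inputs occur → occurs.
Bus B 2 unavailable [AND]: Bus A 2 unavailable=occurs, Redundant rectifier 2 is inoperative=occurs → all inputs occur → occurs.
Generator path 2 down [AND]: Secondary breaker 2 malfunctions=not, C battery string 2 degraded=not → not all inputs occur → does not occur.
Data center power outage [OR]: Distribution tier unavailable=not, Bus B 2 unavailable=occurs, Generator path 2 down=not → at least one input occurs → occurs.

Yes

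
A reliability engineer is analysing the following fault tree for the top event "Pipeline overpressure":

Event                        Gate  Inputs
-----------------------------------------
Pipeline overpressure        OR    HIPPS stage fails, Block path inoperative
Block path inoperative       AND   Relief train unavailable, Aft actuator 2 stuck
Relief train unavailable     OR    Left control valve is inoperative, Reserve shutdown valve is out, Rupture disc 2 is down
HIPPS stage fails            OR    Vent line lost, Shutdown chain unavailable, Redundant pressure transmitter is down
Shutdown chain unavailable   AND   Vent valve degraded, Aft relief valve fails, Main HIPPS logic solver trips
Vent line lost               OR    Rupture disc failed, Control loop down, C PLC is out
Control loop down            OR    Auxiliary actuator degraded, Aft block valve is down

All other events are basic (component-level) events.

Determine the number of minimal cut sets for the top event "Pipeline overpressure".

9

Control loop down [OR]: union of children's cut sets → 2 cut set(s).
Vent line lost [OR]: union of children's cut sets → 4 cut set(s).
Shutdown chain unavailable [AND]: one cut set from each child combined → 1 × 1 × 1 = 1 cut set(s).
HIPPS stage fails [OR]: union of children's cut sets → 6 cut set(s).
Relief train unavailable [OR]: union of children's cut sets → 3 cut set(s).
Block path inoperative [AND]: one cut set from each child combined → 3 × 1 = 3 cut set(s).
Pipeline overpressure [OR]: union of children's cut sets → 9 cut set(s).
Minimal cut sets: {Rupture disc failed}; {Auxiliary actuator degraded}; {Aft block valve is down}; {C PLC is out}; {Aft relief valve fails, Main HIPPS logic solver trips, Vent valve degraded}; {Redundant pressure transmitter is down}; {Aft actuator 2 stuck, Left control valve is inoperative}; {Aft actuator 2 stuck, Reserve shutdown valve is out}; {Aft actuator 2 stuck, Rupture disc 2 is down}.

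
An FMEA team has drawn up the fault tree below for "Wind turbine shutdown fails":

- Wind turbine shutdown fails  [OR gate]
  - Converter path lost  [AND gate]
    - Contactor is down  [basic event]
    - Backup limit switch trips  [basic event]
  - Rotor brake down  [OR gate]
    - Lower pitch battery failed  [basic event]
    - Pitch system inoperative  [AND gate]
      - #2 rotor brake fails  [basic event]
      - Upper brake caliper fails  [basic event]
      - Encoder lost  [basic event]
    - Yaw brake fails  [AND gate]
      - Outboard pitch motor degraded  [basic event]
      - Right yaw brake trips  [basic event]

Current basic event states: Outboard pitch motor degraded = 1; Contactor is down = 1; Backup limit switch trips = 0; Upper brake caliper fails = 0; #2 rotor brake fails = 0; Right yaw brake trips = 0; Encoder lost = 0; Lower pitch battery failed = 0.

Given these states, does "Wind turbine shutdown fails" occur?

No

Converter path lost [AND]: Contactor is down=occurs, Backup limit switch trips=not → not all inputs occur → does not occur.
Pitch system inoperative [AND]: #2 rotor brake fails=not, Upper brake caliper fails=not, Encoder lost=not → not all inputs occur → does not occur.
Yaw brake fails [AND]: Outboard pitch motor degraded=occurs, Right yaw brake trips=not → not all inputs occur → does not occur.
Rotor brake down [OR]: Lower pitch battery failed=not, Pitch system inoperative=not, Yaw brake fails=not → no input occurs → does not occur.
Wind turbine shutdown fails [OR]: Converter path lost=not, Rotor brake down=not → no input occurs → does not occur.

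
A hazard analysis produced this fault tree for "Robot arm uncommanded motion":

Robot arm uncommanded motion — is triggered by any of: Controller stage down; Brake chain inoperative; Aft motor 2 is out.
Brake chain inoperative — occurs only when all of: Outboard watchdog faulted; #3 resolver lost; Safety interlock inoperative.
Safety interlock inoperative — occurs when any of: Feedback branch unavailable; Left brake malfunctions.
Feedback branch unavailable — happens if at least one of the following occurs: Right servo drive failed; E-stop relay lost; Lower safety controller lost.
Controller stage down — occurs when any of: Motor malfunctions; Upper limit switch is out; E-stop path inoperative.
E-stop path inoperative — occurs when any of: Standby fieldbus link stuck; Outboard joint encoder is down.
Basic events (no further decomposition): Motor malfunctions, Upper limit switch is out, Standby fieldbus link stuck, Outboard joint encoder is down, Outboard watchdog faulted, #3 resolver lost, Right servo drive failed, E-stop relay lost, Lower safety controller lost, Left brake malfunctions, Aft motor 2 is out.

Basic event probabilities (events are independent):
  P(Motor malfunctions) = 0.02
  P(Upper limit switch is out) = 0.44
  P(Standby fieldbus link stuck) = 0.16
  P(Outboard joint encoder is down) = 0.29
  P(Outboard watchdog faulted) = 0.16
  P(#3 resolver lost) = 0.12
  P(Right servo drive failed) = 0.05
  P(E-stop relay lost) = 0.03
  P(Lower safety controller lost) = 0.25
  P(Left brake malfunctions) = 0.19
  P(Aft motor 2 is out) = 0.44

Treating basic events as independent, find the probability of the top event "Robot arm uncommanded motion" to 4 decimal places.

0.8183

P(E-stop path inoperative) [OR] = 1 − (1−0.16) × (1−0.29) = 0.403600
P(Controller stage down) [OR] = 1 − (1−0.02) × (1−0.44) × (1−0.403600) = 0.672696
P(Feedback branch unavailable) [OR] = 1 − (1−0.05) × (1−0.03) × (1−0.25) = 0.308875
P(Safety interlock inoperative) [OR] = 1 − (1−0.308875) × (1−0.19) = 0.440189
P(Brake chain inoperative) [AND] = 0.16 × 0.12 × 0.440189 = 0.008452
P(Robot arm uncommanded motion) [OR] = 1 − (1−0.672696) × (1−0.008452) × (1−0.44) = 0.818259
Rounded to 4 decimal places: P(Robot arm uncommanded motion) ≈ 0.8183.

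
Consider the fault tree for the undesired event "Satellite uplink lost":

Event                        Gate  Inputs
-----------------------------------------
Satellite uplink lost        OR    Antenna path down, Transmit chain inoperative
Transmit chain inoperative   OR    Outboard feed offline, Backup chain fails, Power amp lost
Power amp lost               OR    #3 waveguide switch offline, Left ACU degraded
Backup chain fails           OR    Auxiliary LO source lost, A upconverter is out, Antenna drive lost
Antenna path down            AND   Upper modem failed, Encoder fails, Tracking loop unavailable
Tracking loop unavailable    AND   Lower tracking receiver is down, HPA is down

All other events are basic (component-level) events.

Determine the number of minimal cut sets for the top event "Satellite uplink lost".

Tracking loop unavailable [AND]: one cut set from each child combined → 1 × 1 = 1 cut set(s).
Antenna path down [AND]: one cut set from each child combined → 1 × 1 × 1 = 1 cut set(s).
Backup chain fails [OR]: union of children's cut sets → 3 cut set(s).
Power amp lost [OR]: union of children's cut sets → 2 cut set(s).
Transmit chain inoperative [OR]: union of children's cut sets → 6 cut set(s).
Satellite uplink lost [OR]: union of children's cut sets → 7 cut set(s).
Minimal cut sets: {Encoder fails, HPA is down, Lower tracking receiver is down, Upper modem failed}; {Outboard feed offline}; {Auxiliary LO source lost}; {A upconverter is out}; {Antenna drive lost}; {#3 waveguide switch offline}; {Left ACU degraded}.

7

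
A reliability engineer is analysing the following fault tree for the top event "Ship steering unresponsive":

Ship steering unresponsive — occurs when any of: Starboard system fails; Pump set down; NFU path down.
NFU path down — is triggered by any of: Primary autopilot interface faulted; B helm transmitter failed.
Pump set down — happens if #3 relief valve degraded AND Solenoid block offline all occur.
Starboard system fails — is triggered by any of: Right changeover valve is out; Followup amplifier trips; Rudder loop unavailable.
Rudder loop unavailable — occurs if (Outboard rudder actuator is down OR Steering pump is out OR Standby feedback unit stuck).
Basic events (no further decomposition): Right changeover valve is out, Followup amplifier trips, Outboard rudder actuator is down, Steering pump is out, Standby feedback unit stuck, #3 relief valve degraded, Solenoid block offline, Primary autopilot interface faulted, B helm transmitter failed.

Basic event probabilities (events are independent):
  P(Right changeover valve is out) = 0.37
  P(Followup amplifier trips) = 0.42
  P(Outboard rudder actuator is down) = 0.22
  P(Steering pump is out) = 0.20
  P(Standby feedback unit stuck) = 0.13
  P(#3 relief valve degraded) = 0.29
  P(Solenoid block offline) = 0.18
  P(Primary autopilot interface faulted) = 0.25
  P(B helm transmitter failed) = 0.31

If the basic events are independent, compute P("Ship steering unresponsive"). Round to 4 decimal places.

0.9027

P(Rudder loop unavailable) [OR] = 1 − (1−0.22) × (1−0.20) × (1−0.13) = 0.457120
P(Starboard system fails) [OR] = 1 − (1−0.37) × (1−0.42) × (1−0.457120) = 0.801632
P(Pump set down) [AND] = 0.29 × 0.18 = 0.052200
P(NFU path down) [OR] = 1 − (1−0.25) × (1−0.31) = 0.482500
P(Ship steering unresponsive) [OR] = 1 − (1−0.801632) × (1−0.052200) × (1−0.482500) = 0.902703
Rounded to 4 decimal places: P(Ship steering unresponsive) ≈ 0.9027.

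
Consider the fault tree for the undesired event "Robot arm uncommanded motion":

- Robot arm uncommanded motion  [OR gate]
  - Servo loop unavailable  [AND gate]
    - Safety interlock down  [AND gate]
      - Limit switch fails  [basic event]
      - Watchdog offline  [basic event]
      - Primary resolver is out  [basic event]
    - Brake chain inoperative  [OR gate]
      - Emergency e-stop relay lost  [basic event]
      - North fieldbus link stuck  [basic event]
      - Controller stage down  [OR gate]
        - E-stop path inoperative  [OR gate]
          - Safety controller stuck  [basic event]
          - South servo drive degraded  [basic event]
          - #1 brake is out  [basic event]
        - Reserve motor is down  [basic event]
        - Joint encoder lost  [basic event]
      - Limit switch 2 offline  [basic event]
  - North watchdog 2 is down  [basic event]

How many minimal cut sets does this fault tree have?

9

Safety interlock down [AND]: one cut set from each child combined → 1 × 1 × 1 = 1 cut set(s).
E-stop path inoperative [OR]: union of children's cut sets → 3 cut set(s).
Controller stage down [OR]: union of children's cut sets → 5 cut set(s).
Brake chain inoperative [OR]: union of children's cut sets → 8 cut set(s).
Servo loop unavailable [AND]: one cut set from each child combined → 1 × 8 = 8 cut set(s).
Robot arm uncommanded motion [OR]: union of children's cut sets → 9 cut set(s).
Minimal cut sets: {Emergency e-stop relay lost, Limit switch fails, Primary resolver is out, Watchdog offline}; {Limit switch fails, North fieldbus link stuck, Primary resolver is out, Watchdog offline}; {Limit switch fails, Primary resolver is out, Safety controller stuck, Watchdog offline}; {Limit switch fails, Primary resolver is out, South servo drive degraded, Watchdog offline}; {#1 brake is out, Limit switch fails, Primary resolver is out, Watchdog offline}; {Limit switch fails, Primary resolver is out, Reserve motor is down, Watchdog offline}; {Joint encoder lost, Limit switch fails, Primary resolver is out, Watchdog offline}; {Limit switch 2 offline, Limit switch fails, Primary resolver is out, Watchdog offline}; {North watchdog 2 is down}.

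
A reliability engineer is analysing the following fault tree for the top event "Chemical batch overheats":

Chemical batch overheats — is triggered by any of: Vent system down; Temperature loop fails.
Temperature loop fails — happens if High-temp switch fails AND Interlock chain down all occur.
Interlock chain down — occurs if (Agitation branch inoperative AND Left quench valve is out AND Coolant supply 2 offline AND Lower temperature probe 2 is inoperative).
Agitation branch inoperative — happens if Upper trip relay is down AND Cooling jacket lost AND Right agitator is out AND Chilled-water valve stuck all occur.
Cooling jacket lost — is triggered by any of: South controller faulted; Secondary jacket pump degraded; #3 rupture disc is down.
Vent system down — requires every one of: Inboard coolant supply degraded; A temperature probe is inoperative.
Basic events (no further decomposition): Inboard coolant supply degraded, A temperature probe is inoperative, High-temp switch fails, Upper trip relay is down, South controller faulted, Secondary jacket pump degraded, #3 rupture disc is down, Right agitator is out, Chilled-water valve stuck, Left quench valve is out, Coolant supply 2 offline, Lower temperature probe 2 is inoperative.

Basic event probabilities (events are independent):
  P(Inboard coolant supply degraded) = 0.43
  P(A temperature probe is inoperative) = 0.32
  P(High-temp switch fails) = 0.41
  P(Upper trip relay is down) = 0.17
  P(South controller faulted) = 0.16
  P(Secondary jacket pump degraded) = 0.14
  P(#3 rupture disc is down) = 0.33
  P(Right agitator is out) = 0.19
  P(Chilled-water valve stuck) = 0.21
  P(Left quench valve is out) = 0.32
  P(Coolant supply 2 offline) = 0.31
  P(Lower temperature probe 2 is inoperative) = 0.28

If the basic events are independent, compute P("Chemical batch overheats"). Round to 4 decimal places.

P(Vent system down) [AND] = 0.43 × 0.32 = 0.137600
P(Cooling jacket lost) [OR] = 1 − (1−0.16) × (1−0.14) × (1−0.33) = 0.515992
P(Agitation branch inoperative) [AND] = 0.17 × 0.515992 × 0.19 × 0.21 = 0.003500
P(Interlock chain down) [AND] = 0.003500 × 0.32 × 0.31 × 0.28 = 0.000097
P(Temperature loop fails) [AND] = 0.41 × 0.000097 = 0.000040
P(Chemical batch overheats) [OR] = 1 − (1−0.137600) × (1−0.000040) = 0.137634
Rounded to 4 decimal places: P(Chemical batch overheats) ≈ 0.1376.

0.1376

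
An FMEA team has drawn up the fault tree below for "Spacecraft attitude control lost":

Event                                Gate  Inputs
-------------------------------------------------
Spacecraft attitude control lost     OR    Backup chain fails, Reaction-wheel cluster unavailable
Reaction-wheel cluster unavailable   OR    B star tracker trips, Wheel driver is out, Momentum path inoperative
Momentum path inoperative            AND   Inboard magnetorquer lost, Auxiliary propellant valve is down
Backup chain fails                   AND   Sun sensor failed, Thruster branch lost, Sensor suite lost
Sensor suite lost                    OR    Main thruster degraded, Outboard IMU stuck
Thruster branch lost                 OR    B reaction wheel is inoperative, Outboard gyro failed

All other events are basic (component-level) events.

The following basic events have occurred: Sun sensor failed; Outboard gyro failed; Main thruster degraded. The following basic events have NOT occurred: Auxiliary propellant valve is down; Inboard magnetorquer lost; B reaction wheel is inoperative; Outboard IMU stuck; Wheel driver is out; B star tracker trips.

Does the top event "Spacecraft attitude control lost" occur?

Yes

Thruster branch lost [OR]: B reaction wheel is inoperative=not, Outboard gyro failed=occurs → at least one input occurs → occurs.
Sensor suite lost [OR]: Main thruster degraded=occurs, Outboard IMU stuck=not → at least one input occurs → occurs.
Backup chain fails [AND]: Sun sensor failed=occurs, Thruster branch lost=occurs, Sensor suite lost=occurs → all inputs occur → occurs.
Momentum path inoperative [AND]: Inboard magnetorquer lost=not, Auxiliary propellant valve is down=not → not all inputs occur → does not occur.
Reaction-wheel cluster unavailable [OR]: B star tracker trips=not, Wheel driver is out=not, Momentum path inoperative=not → no input occurs → does not occur.
Spacecraft attitude control lost [OR]: Backup chain fails=occurs, Reaction-wheel cluster unavailable=not → at least one input occurs → occurs.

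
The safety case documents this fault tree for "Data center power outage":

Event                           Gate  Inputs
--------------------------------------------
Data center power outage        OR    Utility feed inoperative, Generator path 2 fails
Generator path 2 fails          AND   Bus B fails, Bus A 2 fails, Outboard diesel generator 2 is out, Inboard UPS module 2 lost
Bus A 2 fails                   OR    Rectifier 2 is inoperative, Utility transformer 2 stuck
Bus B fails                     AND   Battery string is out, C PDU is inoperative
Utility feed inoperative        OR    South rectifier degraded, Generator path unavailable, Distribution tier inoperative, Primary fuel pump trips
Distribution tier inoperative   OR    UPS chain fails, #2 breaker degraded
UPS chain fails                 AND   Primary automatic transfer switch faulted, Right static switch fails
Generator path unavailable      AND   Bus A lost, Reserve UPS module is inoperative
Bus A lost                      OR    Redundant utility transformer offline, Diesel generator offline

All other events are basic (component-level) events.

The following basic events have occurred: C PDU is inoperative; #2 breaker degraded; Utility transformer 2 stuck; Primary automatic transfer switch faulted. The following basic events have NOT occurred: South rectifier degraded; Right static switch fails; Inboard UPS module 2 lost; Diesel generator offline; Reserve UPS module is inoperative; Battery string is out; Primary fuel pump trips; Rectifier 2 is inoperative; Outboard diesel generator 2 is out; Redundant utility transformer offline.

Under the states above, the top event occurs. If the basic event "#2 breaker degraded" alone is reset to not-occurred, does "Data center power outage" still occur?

No

Counterfactual: set "#2 breaker degraded" to not occurred.
Bus A lost [OR]: Redundant utility transformer offline=not, Diesel generator offline=not → no input occurs → does not occur.
Generator path unavailable [AND]: Bus A lost=not, Reserve UPS module is inoperative=not → not all inputs occur → does not occur.
UPS chain fails [AND]: Primary automatic transfer switch faulted=occurs, Right static switch fails=not → not all inputs occur → does not occur.
Distribution tier inoperative [OR]: UPS chain fails=not, #2 breaker degraded=not → no input occurs → does not occur.
Utility feed inoperative [OR]: South rectifier degraded=not, Generator path unavailable=not, Distribution tier inoperative=not, Primary fuel pump trips=not → no input occurs → does not occur.
Bus B fails [AND]: Battery string is out=not, C PDU is inoperative=occurs → not all inputs occur → does not occur.
Bus A 2 fails [OR]: Rectifier 2 is inoperative=not, Utility transformer 2 stuck=occurs → at least one input occurs → occurs.
Generator path 2 fails [AND]: Bus B fails=not, Bus A 2 fails=occurs, Outboard diesel generator 2 is out=not, Inboard UPS module 2 lost=not → not all inputs occur → does not occur.
Data center power outage [OR]: Utility feed inoperative=not, Generator path 2 fails=not → no input occurs → does not occur.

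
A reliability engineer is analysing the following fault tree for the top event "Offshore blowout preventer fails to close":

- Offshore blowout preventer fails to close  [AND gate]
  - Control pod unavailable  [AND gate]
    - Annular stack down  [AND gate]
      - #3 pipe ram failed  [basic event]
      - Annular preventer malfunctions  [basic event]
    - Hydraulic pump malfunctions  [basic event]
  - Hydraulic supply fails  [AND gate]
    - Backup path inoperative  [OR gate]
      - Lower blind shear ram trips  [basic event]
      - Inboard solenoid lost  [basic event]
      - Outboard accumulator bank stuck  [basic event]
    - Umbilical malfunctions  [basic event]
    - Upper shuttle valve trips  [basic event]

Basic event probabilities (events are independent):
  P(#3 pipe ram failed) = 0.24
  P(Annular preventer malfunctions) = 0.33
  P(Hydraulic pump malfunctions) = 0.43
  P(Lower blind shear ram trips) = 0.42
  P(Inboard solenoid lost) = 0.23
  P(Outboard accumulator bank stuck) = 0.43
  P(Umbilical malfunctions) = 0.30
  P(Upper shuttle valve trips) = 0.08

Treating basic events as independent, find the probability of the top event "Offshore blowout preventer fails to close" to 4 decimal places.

P(Annular stack down) [AND] = 0.24 × 0.33 = 0.079200
P(Control pod unavailable) [AND] = 0.079200 × 0.43 = 0.034056
P(Backup path inoperative) [OR] = 1 − (1−0.42) × (1−0.23) × (1−0.43) = 0.745438
P(Hydraulic supply fails) [AND] = 0.745438 × 0.30 × 0.08 = 0.017891
P(Offshore blowout preventer fails to close) [AND] = 0.034056 × 0.017891 = 0.000609
Rounded to 4 decimal places: P(Offshore blowout preventer fails to close) ≈ 0.0006.

0.0006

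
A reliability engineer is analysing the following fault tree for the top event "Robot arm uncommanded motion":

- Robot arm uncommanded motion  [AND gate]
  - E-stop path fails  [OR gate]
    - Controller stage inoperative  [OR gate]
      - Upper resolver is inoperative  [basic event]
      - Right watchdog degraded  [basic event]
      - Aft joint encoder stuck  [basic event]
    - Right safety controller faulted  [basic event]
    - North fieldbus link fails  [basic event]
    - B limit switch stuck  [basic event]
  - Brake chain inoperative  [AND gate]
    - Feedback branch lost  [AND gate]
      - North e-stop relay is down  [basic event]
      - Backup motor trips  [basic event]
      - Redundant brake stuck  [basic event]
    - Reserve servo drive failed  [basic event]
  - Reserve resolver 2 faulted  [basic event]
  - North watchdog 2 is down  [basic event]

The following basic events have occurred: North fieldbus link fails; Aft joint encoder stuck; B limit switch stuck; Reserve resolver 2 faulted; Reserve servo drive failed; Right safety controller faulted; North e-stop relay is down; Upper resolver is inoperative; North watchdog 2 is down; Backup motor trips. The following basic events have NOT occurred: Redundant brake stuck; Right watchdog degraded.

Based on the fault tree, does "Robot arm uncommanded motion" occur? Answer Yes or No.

No

Controller stage inoperative [OR]: Upper resolver is inoperative=occurs, Right watchdog degraded=not, Aft joint encoder stuck=occurs → at least one input occurs → occurs.
E-stop path fails [OR]: Controller stage inoperative=occurs, Right safety controller faulted=occurs, North fieldbus link fails=occurs, B limit switch stuck=occurs → at least one input occurs → occurs.
Feedback branch lost [AND]: North e-stop relay is down=occurs, Backup motor trips=occurs, Redundant brake stuck=not → not all inputs occur → does not occur.
Brake chain inoperative [AND]: Feedback branch lost=not, Reserve servo drive failed=occurs → not all inputs occur → does not occur.
Robot arm uncommanded motion [AND]: E-stop path fails=occurs, Brake chain inoperative=not, Reserve resolver 2 faulted=occurs, North watchdog 2 is down=occurs → not all inputs occur → does not occur.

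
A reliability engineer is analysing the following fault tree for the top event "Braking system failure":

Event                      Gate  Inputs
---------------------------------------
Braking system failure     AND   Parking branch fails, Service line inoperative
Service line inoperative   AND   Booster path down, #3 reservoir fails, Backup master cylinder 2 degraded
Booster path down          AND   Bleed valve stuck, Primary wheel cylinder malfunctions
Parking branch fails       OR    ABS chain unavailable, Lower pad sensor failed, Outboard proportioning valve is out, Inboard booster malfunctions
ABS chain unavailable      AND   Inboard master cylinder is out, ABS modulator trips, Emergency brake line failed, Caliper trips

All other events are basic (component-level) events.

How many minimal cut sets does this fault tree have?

ABS chain unavailable [AND]: one cut set from each child combined → 1 × 1 × 1 × 1 = 1 cut set(s).
Parking branch fails [OR]: union of children's cut sets → 4 cut set(s).
Booster path down [AND]: one cut set from each child combined → 1 × 1 = 1 cut set(s).
Service line inoperative [AND]: one cut set from each child combined → 1 × 1 × 1 = 1 cut set(s).
Braking system failure [AND]: one cut set from each child combined → 4 × 1 = 4 cut set(s).
Minimal cut sets: {#3 reservoir fails, ABS modulator trips, Backup master cylinder 2 degraded, Bleed valve stuck, Caliper trips, Emergency brake line failed, Inboard master cylinder is out, Primary wheel cylinder malfunctions}; {#3 reservoir fails, Backup master cylinder 2 degraded, Bleed valve stuck, Lower pad sensor failed, Primary wheel cylinder malfunctions}; {#3 reservoir fails, Backup master cylinder 2 degraded, Bleed valve stuck, Outboard proportioning valve is out, Primary wheel cylinder malfunctions}; {#3 reservoir fails, Backup master cylinder 2 degraded, Bleed valve stuck, Inboard booster malfunctions, Primary wheel cylinder malfunctions}.

4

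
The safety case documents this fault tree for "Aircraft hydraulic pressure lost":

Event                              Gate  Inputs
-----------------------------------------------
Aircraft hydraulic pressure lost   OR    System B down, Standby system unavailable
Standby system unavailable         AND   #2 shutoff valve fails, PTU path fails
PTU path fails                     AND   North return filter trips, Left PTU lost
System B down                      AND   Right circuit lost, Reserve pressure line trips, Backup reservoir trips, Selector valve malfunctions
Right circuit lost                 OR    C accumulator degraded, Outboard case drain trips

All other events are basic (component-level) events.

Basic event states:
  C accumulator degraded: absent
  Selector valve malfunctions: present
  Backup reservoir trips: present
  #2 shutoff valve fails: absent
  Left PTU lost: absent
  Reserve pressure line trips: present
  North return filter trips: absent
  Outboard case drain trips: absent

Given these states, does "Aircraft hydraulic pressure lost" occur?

Right circuit lost [OR]: C accumulator degraded=not, Outboard case drain trips=not → no input occurs → does not occur.
System B down [AND]: Right circuit lost=not, Reserve pressure line trips=occurs, Backup reservoir trips=occurs, Selector valve malfunctions=occurs → not all inputs occur → does not occur.
PTU path fails [AND]: North return filter trips=not, Left PTU lost=not → not all inputs occur → does not occur.
Standby system unavailable [AND]: #2 shutoff valve fails=not, PTU path fails=not → not all inputs occur → does not occur.
Aircraft hydraulic pressure lost [OR]: System B down=not, Standby system unavailable=not → no input occurs → does not occur.

No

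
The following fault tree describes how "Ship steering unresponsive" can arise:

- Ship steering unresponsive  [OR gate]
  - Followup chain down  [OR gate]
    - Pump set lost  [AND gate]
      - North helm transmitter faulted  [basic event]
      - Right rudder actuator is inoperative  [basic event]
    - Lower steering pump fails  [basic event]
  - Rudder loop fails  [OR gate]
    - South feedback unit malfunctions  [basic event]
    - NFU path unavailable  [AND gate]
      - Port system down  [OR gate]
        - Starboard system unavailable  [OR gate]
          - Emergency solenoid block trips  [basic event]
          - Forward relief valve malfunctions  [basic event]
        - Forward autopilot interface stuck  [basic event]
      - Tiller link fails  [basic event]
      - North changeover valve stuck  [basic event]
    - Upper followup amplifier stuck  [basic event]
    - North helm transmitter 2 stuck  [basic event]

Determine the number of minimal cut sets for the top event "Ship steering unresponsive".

8

Pump set lost [AND]: one cut set from each child combined → 1 × 1 = 1 cut set(s).
Followup chain down [OR]: union of children's cut sets → 2 cut set(s).
Starboard system unavailable [OR]: union of children's cut sets → 2 cut set(s).
Port system down [OR]: union of children's cut sets → 3 cut set(s).
NFU path unavailable [AND]: one cut set from each child combined → 3 × 1 × 1 = 3 cut set(s).
Rudder loop fails [OR]: union of children's cut sets → 6 cut set(s).
Ship steering unresponsive [OR]: union of children's cut sets → 8 cut set(s).
Minimal cut sets: {North helm transmitter faulted, Right rudder actuator is inoperative}; {Lower steering pump fails}; {South feedback unit malfunctions}; {Emergency solenoid block trips, North changeover valve stuck, Tiller link fails}; {Forward relief valve malfunctions, North changeover valve stuck, Tiller link fails}; {Forward autopilot interface stuck, North changeover valve stuck, Tiller link fails}; {Upper followup amplifier stuck}; {North helm transmitter 2 stuck}.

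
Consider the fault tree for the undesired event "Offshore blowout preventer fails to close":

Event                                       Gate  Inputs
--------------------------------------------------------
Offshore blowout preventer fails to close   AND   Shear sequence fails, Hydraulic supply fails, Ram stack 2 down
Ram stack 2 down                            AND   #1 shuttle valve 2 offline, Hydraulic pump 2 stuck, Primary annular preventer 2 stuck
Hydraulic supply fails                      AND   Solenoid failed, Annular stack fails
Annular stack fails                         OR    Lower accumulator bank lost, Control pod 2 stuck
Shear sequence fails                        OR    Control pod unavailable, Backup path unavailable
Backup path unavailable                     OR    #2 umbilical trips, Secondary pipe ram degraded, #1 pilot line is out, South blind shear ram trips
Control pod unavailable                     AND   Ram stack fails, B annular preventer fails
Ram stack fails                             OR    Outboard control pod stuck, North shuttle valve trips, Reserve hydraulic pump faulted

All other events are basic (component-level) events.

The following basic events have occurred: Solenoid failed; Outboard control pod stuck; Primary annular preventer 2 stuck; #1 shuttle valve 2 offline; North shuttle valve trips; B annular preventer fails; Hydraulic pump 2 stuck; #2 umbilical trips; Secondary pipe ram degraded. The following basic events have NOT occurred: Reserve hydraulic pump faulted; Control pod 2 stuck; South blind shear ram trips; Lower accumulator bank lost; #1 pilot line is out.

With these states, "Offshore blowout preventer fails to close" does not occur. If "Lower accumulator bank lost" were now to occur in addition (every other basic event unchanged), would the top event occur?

Yes

Counterfactual: set "Lower accumulator bank lost" to occurred.
Ram stack fails [OR]: Outboard control pod stuck=occurs, North shuttle valve trips=occurs, Reserve hydraulic pump faulted=not → at least one input occurs → occurs.
Control pod unavailable [AND]: Ram stack fails=occurs, B annular preventer fails=occurs → all inputs occur → occurs.
Backup path unavailable [OR]: #2 umbilical trips=occurs, Secondary pipe ram degraded=occurs, #1 pilot line is out=not, South blind shear ram trips=not → at least one input occurs → occurs.
Shear sequence fails [OR]: Control pod unavailable=occurs, Backup path unavailable=occurs → at least one input occurs → occurs.
Annular stack fails [OR]: Lower accumulator bank lost=occurs, Control pod 2 stuck=not → at least one input occurs → occurs.
Hydraulic supply fails [AND]: Solenoid failed=occurs, Annular stack fails=occurs → all inputs occur → occurs.
Ram stack 2 down [AND]: #1 shuttle valve 2 offline=occurs, Hydraulic pump 2 stuck=occurs, Primary annular preventer 2 stuck=occurs → all inputs occur → occurs.
Offshore blowout preventer fails to close [AND]: Shear sequence fails=occurs, Hydraulic supply fails=occurs, Ram stack 2 down=occurs → all inputs occur → occurs.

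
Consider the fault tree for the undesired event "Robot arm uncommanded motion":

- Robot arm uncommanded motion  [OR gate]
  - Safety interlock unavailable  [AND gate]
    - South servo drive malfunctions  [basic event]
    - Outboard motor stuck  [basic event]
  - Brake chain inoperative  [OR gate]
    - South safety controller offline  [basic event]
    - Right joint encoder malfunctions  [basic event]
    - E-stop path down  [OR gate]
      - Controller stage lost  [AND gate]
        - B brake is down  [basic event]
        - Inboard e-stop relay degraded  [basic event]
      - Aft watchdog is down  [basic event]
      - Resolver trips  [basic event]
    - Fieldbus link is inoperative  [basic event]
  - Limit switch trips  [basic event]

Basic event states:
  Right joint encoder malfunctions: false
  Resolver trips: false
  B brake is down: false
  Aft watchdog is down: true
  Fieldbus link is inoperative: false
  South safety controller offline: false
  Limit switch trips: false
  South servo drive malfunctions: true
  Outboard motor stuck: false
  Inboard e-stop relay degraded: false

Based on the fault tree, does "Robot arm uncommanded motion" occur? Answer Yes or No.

Safety interlock unavailable [AND]: South servo drive malfunctions=occurs, Outboard motor stuck=not → not all inputs occur → does not occur.
Controller stage lost [AND]: B brake is down=not, Inboard e-stop relay degraded=not → not all inputs occur → does not occur.
E-stop path down [OR]: Controller stage lost=not, Aft watchdog is down=occurs, Resolver trips=not → at least one input occurs → occurs.
Brake chain inoperative [OR]: South safety controller offline=not, Right joint encoder malfunctions=not, E-stop path down=occurs, Fieldbus link is inoperative=not → at least one input occurs → occurs.
Robot arm uncommanded motion [OR]: Safety interlock unavailable=not, Brake chain inoperative=occurs, Limit switch trips=not → at least one input occurs → occurs.

Yes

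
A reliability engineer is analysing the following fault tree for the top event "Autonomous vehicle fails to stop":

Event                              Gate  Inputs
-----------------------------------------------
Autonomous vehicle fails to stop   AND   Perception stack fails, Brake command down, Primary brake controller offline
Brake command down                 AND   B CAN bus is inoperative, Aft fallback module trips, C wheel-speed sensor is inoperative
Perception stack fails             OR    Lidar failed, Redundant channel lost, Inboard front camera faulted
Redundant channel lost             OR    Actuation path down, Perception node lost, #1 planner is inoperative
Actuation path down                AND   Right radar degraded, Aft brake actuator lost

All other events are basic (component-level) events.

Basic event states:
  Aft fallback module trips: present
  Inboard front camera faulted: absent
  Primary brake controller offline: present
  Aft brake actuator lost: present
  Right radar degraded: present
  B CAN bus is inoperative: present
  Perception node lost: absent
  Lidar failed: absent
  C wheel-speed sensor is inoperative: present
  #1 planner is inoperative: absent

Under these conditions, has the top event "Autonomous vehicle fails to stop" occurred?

Yes

Actuation path down [AND]: Right radar degraded=occurs, Aft brake actuator lost=occurs → all inputs occur → occurs.
Redundant channel lost [OR]: Actuation path down=occurs, Perception node lost=not, #1 planner is inoperative=not → at least one input occurs → occurs.
Perception stack fails [OR]: Lidar failed=not, Redundant channel lost=occurs, Inboard front camera faulted=not → at least one input occurs → occurs.
Brake command down [AND]: B CAN bus is inoperative=occurs, Aft fallback module trips=occurs, C wheel-speed sensor is inoperative=occurs → all inputs occur → occurs.
Autonomous vehicle fails to stop [AND]: Perception stack fails=occurs, Brake command down=occurs, Primary brake controller offline=occurs → all inputs occur → occurs.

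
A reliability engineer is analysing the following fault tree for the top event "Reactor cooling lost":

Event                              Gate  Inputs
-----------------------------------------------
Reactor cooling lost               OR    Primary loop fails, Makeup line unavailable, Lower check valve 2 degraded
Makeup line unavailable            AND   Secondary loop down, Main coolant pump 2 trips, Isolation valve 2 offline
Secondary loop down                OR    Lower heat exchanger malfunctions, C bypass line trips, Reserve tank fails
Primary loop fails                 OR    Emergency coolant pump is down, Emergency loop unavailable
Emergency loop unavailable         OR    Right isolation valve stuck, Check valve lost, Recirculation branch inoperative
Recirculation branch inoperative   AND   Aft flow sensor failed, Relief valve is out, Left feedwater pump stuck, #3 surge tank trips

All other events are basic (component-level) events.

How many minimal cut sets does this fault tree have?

Recirculation branch inoperative [AND]: one cut set from each child combined → 1 × 1 × 1 × 1 = 1 cut set(s).
Emergency loop unavailable [OR]: union of children's cut sets → 3 cut set(s).
Primary loop fails [OR]: union of children's cut sets → 4 cut set(s).
Secondary loop down [OR]: union of children's cut sets → 3 cut set(s).
Makeup line unavailable [AND]: one cut set from each child combined → 3 × 1 × 1 = 3 cut set(s).
Reactor cooling lost [OR]: union of children's cut sets → 8 cut set(s).
Minimal cut sets: {Emergency coolant pump is down}; {Right isolation valve stuck}; {Check valve lost}; {#3 surge tank trips, Aft flow sensor failed, Left feedwater pump stuck, Relief valve is out}; {Isolation valve 2 offline, Lower heat exchanger malfunctions, Main coolant pump 2 trips}; {C bypass line trips, Isolation valve 2 offline, Main coolant pump 2 trips}; {Isolation valve 2 offline, Main coolant pump 2 trips, Reserve tank fails}; {Lower check valve 2 degraded}.

8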